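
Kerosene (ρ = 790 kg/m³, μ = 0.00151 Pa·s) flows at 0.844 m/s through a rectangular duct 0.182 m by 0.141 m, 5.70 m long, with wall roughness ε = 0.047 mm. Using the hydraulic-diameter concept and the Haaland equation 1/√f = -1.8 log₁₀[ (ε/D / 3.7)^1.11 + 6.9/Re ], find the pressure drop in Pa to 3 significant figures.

Hydraulic diameter D_h = 4A/P = 4·(0.182·0.141)/(2·(0.182+0.141)) = 0.1026/0.646 = 0.1589 m.
Re = ρVD_h/μ = 790·0.844·0.1589/0.00151 = 7.016e+04.
ε/D_h = 4.7e-05/0.1589 = 0.000296; Haaland gives 1/√f = -1.8 log₁₀[2.83e-05+9.83e-05] = 7.015, so f = 0.02032.
ΔP = f(L/D_h)(ρV²/2) = 0.02032·5.7/0.1589·281.4 = 205.1 Pa.

ΔP ≈ 205 Pa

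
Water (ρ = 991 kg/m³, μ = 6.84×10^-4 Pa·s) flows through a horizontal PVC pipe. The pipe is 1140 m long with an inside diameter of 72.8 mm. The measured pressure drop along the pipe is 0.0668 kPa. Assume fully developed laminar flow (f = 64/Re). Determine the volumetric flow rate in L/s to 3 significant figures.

For laminar flow, f = 64/Re with Re = ρVD/μ, so Darcy-Weisbach reduces to ΔP = 32μLV/D². Solving for V: V = ΔP·D²/(32μL) = 66.8·(0.0728)²/(32·0.000684·1140) = 0.01419 m/s.
Check: Re = ρVD/μ = 991·0.01419·0.0728/0.000684 = 1497 < 2300, so the laminar assumption holds.
Q = V·A = 0.01419·(π/4·0.0728²) = 5.906e-05 m³/s = 0.0591 L/s.

Q ≈ 0.0591 L/s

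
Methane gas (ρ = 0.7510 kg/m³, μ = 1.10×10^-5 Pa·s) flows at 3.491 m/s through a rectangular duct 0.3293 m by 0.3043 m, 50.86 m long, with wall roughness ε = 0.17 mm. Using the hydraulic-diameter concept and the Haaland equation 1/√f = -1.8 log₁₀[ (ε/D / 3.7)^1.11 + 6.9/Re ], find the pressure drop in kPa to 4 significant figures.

ΔP ≈ 0.01545 kPa

Hydraulic diameter D_h = 4A/P = 4·(0.3293·0.3043)/(2·(0.3293+0.3043)) = 0.4008/1.267 = 0.3163 m.
Re = ρVD_h/μ = 0.751·3.491·0.3163/1.1e-05 = 7.539e+04.
ε/D_h = 0.00017/0.3163 = 0.000537; Haaland gives 1/√f = -1.8 log₁₀[5.5e-05+9.15e-05] = 6.902, so f = 0.02099.
ΔP = f(L/D_h)(ρV²/2) = 0.02099·50.86/0.3163·4.576 = 15.45 Pa.
ΔP = 0.01545 kPa.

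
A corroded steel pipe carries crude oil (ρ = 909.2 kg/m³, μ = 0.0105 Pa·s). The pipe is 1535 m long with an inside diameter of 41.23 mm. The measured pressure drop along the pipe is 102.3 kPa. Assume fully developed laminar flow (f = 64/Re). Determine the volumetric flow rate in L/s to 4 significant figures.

Q ≈ 0.4502 L/s

For laminar flow, f = 64/Re with Re = ρVD/μ, so Darcy-Weisbach reduces to ΔP = 32μLV/D². Solving for V: V = ΔP·D²/(32μL) = 1.023e+05·(0.04123)²/(32·0.0105·1535) = 0.3372 m/s.
Check: Re = ρVD/μ = 909.2·0.3372·0.04123/0.0105 = 1204 < 2300, so the laminar assumption holds.
Q = V·A = 0.3372·(π/4·0.04123²) = 0.0004502 m³/s = 0.4502 L/s.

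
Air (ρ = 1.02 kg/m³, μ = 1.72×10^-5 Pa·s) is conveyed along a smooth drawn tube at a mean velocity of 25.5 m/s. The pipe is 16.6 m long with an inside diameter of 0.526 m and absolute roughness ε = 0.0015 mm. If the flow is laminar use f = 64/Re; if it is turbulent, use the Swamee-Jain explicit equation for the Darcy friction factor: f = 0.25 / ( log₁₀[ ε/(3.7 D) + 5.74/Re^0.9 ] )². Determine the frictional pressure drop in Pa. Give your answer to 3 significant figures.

Reynolds number Re = ρVD/μ = 1.02 · 25.5 · 0.526 / 1.72e-05 = 7.954e+05.
Re > 4000 → turbulent. Relative roughness ε/D = 1.5e-06/0.526 = 2.85e-06. Swamee-Jain: f = 0.25/(log₁₀[2.85e-06/3.7 + 5.74/7.954e+05^0.9])² = 0.25/(log₁₀[7.71e-07 + 2.81e-05])² = 0.25/(-4.54)² = 0.01213.
Darcy-Weisbach: ΔP = f(L/D)(ρV²/2) = 0.01213·(16.6/0.526)·(1.02·25.5²/2) = 0.01213·31.56·331.6 = 126.9 Pa.

ΔP ≈ 127 Pa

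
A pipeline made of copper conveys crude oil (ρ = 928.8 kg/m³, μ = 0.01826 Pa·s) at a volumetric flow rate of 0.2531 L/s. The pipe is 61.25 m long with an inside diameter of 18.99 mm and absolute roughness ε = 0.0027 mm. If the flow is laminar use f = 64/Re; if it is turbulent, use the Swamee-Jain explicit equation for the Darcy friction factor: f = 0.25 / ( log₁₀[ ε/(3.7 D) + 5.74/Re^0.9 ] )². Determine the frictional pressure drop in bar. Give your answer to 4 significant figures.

ΔP ≈ 0.8869 bar

Q = 0.2531 L/s = 0.2531/1000 = 0.0002531 m³/s.
Cross-sectional area A = πD²/4 = π(0.01899)²/4 = 0.0002832 m²; mean velocity V = Q/A = 0.0002531/0.0002832 = 0.8936 m/s.
Reynolds number Re = ρVD/μ = 928.8 · 0.8936 · 0.01899 / 0.0183 = 863.2.
Re < 2300 → laminar flow, so f = 64/Re = 64/863.2 = 0.07414 (the turbulent correlation is not needed).
Darcy-Weisbach: ΔP = f(L/D)(ρV²/2) = 0.07414·(61.25/0.01899)·(928.8·0.8936²/2) = 0.07414·3225·370.8 = 8.869e+04 Pa.
ΔP = 8.869e+04 Pa = 0.8869 bar.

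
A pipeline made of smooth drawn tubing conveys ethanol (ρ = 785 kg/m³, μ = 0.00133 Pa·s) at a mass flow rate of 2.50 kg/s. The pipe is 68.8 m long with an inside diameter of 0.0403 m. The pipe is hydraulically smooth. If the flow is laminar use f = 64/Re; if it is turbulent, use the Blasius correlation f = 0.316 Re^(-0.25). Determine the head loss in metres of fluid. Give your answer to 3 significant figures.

A = πD²/4 = π(0.0403)²/4 = 0.001276 m²; mean velocity V = ṁ/(ρA) = 2.5/(785 · 0.001276) = 2.497 m/s.
Reynolds number Re = ρVD/μ = 785 · 2.497 · 0.0403 / 0.00133 = 5.939e+04.
Re > 4000 → turbulent. Smooth-pipe (Blasius): f = 0.316 Re^(-0.25) = 0.316/(5.939e+04)^0.25 = 0.02024.
Darcy-Weisbach: ΔP = f(L/D)(ρV²/2) = 0.02024·(68.8/0.0403)·(785·2.497²/2) = 0.02024·1707·2447 = 8.455e+04 Pa.
Head loss h_f = ΔP/(ρg) = 8.455e+04/(785·9.81) = 11.0 m.

h_f ≈ 11.0 m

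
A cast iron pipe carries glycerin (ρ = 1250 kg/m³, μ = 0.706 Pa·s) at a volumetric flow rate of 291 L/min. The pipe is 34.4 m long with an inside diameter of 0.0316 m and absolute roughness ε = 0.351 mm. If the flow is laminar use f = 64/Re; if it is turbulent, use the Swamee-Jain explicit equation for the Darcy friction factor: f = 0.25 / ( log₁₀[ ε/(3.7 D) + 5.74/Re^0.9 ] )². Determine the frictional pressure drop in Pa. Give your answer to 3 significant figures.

Q = 291 L/min = 291/60000 = 0.00485 m³/s.
Cross-sectional area A = πD²/4 = π(0.0316)²/4 = 0.0007843 m²; mean velocity V = Q/A = 0.00485/0.0007843 = 6.184 m/s.
Reynolds number Re = ρVD/μ = 1250 · 6.184 · 0.0316 / 0.706 = 346.
Re < 2300 → laminar flow, so f = 64/Re = 64/346 = 0.185 (the turbulent correlation is not needed).
Darcy-Weisbach: ΔP = f(L/D)(ρV²/2) = 0.185·(34.4/0.0316)·(1250·6.184²/2) = 0.185·1089·2.39e+04 = 4.813e+06 Pa.

ΔP ≈ 4.81×10^6 Pa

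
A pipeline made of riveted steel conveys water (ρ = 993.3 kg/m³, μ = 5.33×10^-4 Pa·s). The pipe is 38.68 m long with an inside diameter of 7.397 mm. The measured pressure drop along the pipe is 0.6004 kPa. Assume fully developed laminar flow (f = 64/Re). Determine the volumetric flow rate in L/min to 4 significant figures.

For laminar flow, f = 64/Re with Re = ρVD/μ, so Darcy-Weisbach reduces to ΔP = 32μLV/D². Solving for V: V = ΔP·D²/(32μL) = 600.4·(0.007397)²/(32·0.000533·38.68) = 0.0498 m/s.
Check: Re = ρVD/μ = 993.3·0.0498·0.007397/0.000533 = 686.4 < 2300, so the laminar assumption holds.
Q = V·A = 0.0498·(π/4·0.007397²) = 2.14e-06 m³/s = 0.1284 L/min.

Q ≈ 0.1284 L/min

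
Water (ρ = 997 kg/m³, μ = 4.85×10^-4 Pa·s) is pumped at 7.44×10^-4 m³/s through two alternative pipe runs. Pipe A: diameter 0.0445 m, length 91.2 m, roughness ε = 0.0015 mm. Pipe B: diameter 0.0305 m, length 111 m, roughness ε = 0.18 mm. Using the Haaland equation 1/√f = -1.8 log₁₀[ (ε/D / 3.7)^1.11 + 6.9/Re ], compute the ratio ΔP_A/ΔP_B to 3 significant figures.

ΔP_A/ΔP_B ≈ 0.0802

Pipe A: V = Q/A = 0.000744/0.001555 = 0.4784 m/s; Re = 4.376e+04; ε/D = 3.37e-05; Haaland → f = 0.02143; ΔP_A = f(L/D)(ρV²/2) = 5009 Pa.
Pipe B: V = Q/A = 0.000744/0.0007306 = 1.018 m/s; Re = 6.385e+04; ε/D = 0.0059; Haaland → f = 0.0332; ΔP_B = f(L/D)(ρV²/2) = 6.246e+04 Pa.
ΔP_A/ΔP_B = 5009/6.246e+04 = 0.0802.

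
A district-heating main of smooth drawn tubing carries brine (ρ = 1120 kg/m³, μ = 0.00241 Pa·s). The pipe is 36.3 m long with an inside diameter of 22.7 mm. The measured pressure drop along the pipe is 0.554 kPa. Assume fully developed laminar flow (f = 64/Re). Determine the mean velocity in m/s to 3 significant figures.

V ≈ 0.102 m/s

For laminar flow, f = 64/Re with Re = ρVD/μ, so Darcy-Weisbach reduces to ΔP = 32μLV/D². Solving for V: V = ΔP·D²/(32μL) = 554·(0.0227)²/(32·0.00241·36.3) = 0.102 m/s.
Check: Re = ρVD/μ = 1120·0.102·0.0227/0.00241 = 1076 < 2300, so the laminar assumption holds.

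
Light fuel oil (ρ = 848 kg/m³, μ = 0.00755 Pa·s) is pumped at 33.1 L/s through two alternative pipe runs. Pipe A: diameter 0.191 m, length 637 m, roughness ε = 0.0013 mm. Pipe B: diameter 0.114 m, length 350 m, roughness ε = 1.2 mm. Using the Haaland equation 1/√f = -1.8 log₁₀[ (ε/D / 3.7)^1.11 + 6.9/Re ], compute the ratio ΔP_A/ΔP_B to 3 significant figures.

ΔP_A/ΔP_B ≈ 0.0843

Pipe A: V = Q/A = 0.0331/0.02865 = 1.155 m/s; Re = 2.478e+04; ε/D = 6.81e-06; Haaland → f = 0.02443; ΔP_A = f(L/D)(ρV²/2) = 4.61e+04 Pa.
Pipe B: V = Q/A = 0.0331/0.01021 = 3.243 m/s; Re = 4.152e+04; ε/D = 0.0105; Haaland → f = 0.03993; ΔP_B = f(L/D)(ρV²/2) = 5.466e+05 Pa.
ΔP_A/ΔP_B = 4.61e+04/5.466e+05 = 0.0843.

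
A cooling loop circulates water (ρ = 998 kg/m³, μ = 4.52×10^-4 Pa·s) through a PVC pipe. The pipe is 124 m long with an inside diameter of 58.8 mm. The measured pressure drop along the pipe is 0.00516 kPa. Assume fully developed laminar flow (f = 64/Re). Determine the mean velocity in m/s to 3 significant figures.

For laminar flow, f = 64/Re with Re = ρVD/μ, so Darcy-Weisbach reduces to ΔP = 32μLV/D². Solving for V: V = ΔP·D²/(32μL) = 5.16·(0.0588)²/(32·0.000452·124) = 0.009947 m/s.
Check: Re = ρVD/μ = 998·0.009947·0.0588/0.000452 = 1291 < 2300, so the laminar assumption holds.

V ≈ 0.00995 m/s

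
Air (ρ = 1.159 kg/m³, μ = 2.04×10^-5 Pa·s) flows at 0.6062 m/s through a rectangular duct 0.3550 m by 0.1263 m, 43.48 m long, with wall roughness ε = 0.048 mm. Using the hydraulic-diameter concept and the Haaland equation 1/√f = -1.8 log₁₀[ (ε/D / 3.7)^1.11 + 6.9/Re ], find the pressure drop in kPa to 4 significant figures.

ΔP ≈ 0.001752 kPa

Hydraulic diameter D_h = 4A/P = 4·(0.355·0.1263)/(2·(0.355+0.1263)) = 0.1793/0.9626 = 0.1863 m.
Re = ρVD_h/μ = 1.159·0.6062·0.1863/2.04e-05 = 6417.
ε/D_h = 4.8e-05/0.1863 = 0.000258; Haaland gives 1/√f = -1.8 log₁₀[2.43e-05+0.00108] = 5.326, so f = 0.03526.
ΔP = f(L/D_h)(ρV²/2) = 0.03526·43.48/0.1863·0.213 = 1.752 Pa.
ΔP = 0.001752 kPa.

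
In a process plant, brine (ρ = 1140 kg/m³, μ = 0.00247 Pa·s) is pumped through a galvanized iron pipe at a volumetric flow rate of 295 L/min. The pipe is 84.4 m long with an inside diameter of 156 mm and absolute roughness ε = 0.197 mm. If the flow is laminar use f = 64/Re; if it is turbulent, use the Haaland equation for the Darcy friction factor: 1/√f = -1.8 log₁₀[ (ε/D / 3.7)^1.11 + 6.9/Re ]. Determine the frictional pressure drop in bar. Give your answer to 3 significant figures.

ΔP ≈ 0.00582 bar

Q = 295 L/min = 295/60000 = 0.004917 m³/s.
Cross-sectional area A = πD²/4 = π(0.156)²/4 = 0.01911 m²; mean velocity V = Q/A = 0.004917/0.01911 = 0.2572 m/s.
Reynolds number Re = ρVD/μ = 1140 · 0.2572 · 0.156 / 0.00247 = 1.852e+04.
Re > 4000 → turbulent. Relative roughness ε/D = 0.000197/0.156 = 0.00126. Haaland: 1/√f = -1.8 log₁₀[(0.00126/3.7)^1.11 + 6.9/1.852e+04] = -1.8 log₁₀[0.000142 + 0.000373] = 5.92, so f = 0.02854.
Darcy-Weisbach: ΔP = f(L/D)(ρV²/2) = 0.02854·(84.4/0.156)·(1140·0.2572²/2) = 0.02854·541·37.72 = 582.3 Pa.
ΔP = 582.3 Pa = 0.00582 bar.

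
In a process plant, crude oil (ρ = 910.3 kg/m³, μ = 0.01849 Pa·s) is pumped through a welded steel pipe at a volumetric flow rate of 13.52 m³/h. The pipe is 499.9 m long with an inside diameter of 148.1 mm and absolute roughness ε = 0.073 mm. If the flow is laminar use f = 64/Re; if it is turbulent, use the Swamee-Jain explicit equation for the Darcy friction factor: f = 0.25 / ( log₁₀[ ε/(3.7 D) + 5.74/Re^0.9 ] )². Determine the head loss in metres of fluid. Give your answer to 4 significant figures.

h_f ≈ 0.3292 m

Q = 13.52 m³/h = 13.52/3600 = 0.003756 m³/s.
Cross-sectional area A = πD²/4 = π(0.1481)²/4 = 0.01723 m²; mean velocity V = Q/A = 0.003756/0.01723 = 0.218 m/s.
Reynolds number Re = ρVD/μ = 910.3 · 0.218 · 0.1481 / 0.0185 = 1590.
Re < 2300 → laminar flow, so f = 64/Re = 64/1590 = 0.04026 (the turbulent correlation is not needed).
Darcy-Weisbach: ΔP = f(L/D)(ρV²/2) = 0.04026·(499.9/0.1481)·(910.3·0.218²/2) = 0.04026·3375·21.63 = 2940 Pa.
Head loss h_f = ΔP/(ρg) = 2940/(910.3·9.81) = 0.3292 m.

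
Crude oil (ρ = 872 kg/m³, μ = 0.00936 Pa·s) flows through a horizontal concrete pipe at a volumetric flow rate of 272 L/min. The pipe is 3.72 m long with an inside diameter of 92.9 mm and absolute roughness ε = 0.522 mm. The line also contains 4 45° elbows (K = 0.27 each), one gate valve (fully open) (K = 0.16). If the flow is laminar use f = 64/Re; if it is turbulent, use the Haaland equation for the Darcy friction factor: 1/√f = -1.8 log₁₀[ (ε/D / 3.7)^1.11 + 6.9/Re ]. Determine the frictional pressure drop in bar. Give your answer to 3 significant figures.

ΔP ≈ 0.00569 bar

Q = 272 L/min = 272/60000 = 0.004533 m³/s.
Cross-sectional area A = πD²/4 = π(0.0929)²/4 = 0.006778 m²; mean velocity V = Q/A = 0.004533/0.006778 = 0.6688 m/s.
Reynolds number Re = ρVD/μ = 872 · 0.6688 · 0.0929 / 0.00936 = 5788.
Re > 4000 → turbulent. Relative roughness ε/D = 0.000522/0.0929 = 0.00562. Haaland: 1/√f = -1.8 log₁₀[(0.00562/3.7)^1.11 + 6.9/5788] = -1.8 log₁₀[0.000744 + 0.00119] = 4.884, so f = 0.04193.
Total minor-loss coefficient ΣK = 4·0.27 + 1·0.16 = 1.24.
ΔP = [f·L/D + ΣK]·(ρV²/2) = [0.04193·3.72/0.0929 + 1.24]·(872·0.6688²/2) = [1.679 + 1.24]·195 = 569.3 Pa.
ΔP = 569.3 Pa = 0.00569 bar.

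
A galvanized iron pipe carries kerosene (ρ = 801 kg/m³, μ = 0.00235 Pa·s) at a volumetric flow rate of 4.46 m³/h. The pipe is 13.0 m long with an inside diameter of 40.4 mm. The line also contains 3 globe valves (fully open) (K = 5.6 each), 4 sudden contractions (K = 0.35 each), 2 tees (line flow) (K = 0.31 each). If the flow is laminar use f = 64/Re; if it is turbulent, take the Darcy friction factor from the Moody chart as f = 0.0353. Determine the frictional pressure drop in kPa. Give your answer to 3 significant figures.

ΔP ≈ 11.3 kPa

Q = 4.46 m³/h = 4.46/3600 = 0.001239 m³/s.
Cross-sectional area A = πD²/4 = π(0.0404)²/4 = 0.001282 m²; mean velocity V = Q/A = 0.001239/0.001282 = 0.9665 m/s.
Reynolds number Re = ρVD/μ = 801 · 0.9665 · 0.0404 / 0.00235 = 1.331e+04.
Re > 4000 → turbulent; use the Moody-chart value f = 0.0353.
Total minor-loss coefficient ΣK = 3·5.6 + 4·0.35 + 2·0.31 = 18.8.
ΔP = [f·L/D + ΣK]·(ρV²/2) = [0.0353·13/0.0404 + 18.8]·(801·0.9665²/2) = [11.36 + 18.8]·374.1 = 1.129e+04 Pa.
ΔP = 1.129e+04 Pa = 11.3 kPa.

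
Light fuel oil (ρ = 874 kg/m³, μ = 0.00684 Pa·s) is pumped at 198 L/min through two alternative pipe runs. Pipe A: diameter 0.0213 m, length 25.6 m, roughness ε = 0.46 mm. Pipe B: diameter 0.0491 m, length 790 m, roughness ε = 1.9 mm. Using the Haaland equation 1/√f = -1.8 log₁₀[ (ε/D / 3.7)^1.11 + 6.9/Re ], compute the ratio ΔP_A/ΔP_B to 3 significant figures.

ΔP_A/ΔP_B ≈ 1.64

Pipe A: V = Q/A = 0.0033/0.0003563 = 9.261 m/s; Re = 2.521e+04; ε/D = 0.0216; Haaland → f = 0.05163; ΔP_A = f(L/D)(ρV²/2) = 2.326e+06 Pa.
Pipe B: V = Q/A = 0.0033/0.001893 = 1.743 m/s; Re = 1.093e+04; ε/D = 0.0387; Haaland → f = 0.06633; ΔP_B = f(L/D)(ρV²/2) = 1.417e+06 Pa.
ΔP_A/ΔP_B = 2.326e+06/1.417e+06 = 1.64.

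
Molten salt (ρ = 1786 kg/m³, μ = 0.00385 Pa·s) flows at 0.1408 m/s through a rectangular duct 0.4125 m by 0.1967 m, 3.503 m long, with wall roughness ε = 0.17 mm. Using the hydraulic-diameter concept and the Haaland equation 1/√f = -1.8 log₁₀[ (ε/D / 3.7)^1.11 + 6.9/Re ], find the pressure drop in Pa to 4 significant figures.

Hydraulic diameter D_h = 4A/P = 4·(0.4125·0.1967)/(2·(0.4125+0.1967)) = 0.3246/1.218 = 0.2664 m.
Re = ρVD_h/μ = 1786·0.1408·0.2664/0.00385 = 1.74e+04.
ε/D_h = 0.00017/0.2664 = 0.000638; Haaland gives 1/√f = -1.8 log₁₀[6.65e-05+0.000397] = 6.002, so f = 0.02776.
ΔP = f(L/D_h)(ρV²/2) = 0.02776·3.503/0.2664·17.7 = 6.463 Pa.

ΔP ≈ 6.463 Pa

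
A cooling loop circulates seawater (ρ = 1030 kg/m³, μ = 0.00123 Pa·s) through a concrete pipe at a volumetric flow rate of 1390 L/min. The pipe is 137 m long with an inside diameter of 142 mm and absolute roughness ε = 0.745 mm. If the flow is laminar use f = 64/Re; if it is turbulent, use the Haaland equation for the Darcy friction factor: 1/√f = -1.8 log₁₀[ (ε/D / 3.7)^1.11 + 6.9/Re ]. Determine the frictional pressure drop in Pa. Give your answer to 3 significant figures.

ΔP ≈ 33300 Pa

Q = 1390 L/min = 1390/60000 = 0.02317 m³/s.
Cross-sectional area A = πD²/4 = π(0.142)²/4 = 0.01584 m²; mean velocity V = Q/A = 0.02317/0.01584 = 1.463 m/s.
Reynolds number Re = ρVD/μ = 1030 · 1.463 · 0.142 / 0.00123 = 1.739e+05.
Re > 4000 → turbulent. Relative roughness ε/D = 0.000745/0.142 = 0.00525. Haaland: 1/√f = -1.8 log₁₀[(0.00525/3.7)^1.11 + 6.9/1.739e+05] = -1.8 log₁₀[0.000689 + 3.97e-05] = 5.647, so f = 0.03136.
Darcy-Weisbach: ΔP = f(L/D)(ρV²/2) = 0.03136·(137/0.142)·(1030·1.463²/2) = 0.03136·964.8·1102 = 3.334e+04 Pa.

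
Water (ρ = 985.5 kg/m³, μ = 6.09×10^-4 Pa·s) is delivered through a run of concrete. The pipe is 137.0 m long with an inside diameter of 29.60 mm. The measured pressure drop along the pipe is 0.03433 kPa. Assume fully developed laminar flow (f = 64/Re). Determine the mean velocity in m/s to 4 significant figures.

V ≈ 0.01127 m/s

For laminar flow, f = 64/Re with Re = ρVD/μ, so Darcy-Weisbach reduces to ΔP = 32μLV/D². Solving for V: V = ΔP·D²/(32μL) = 34.33·(0.0296)²/(32·0.000609·137) = 0.01127 m/s.
Check: Re = ρVD/μ = 985.5·0.01127·0.0296/0.000609 = 539.6 < 2300, so the laminar assumption holds.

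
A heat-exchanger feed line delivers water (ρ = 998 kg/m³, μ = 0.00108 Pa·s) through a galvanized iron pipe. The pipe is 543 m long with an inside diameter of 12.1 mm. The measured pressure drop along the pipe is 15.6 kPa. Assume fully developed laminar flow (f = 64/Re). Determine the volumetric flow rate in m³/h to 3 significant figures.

For laminar flow, f = 64/Re with Re = ρVD/μ, so Darcy-Weisbach reduces to ΔP = 32μLV/D². Solving for V: V = ΔP·D²/(32μL) = 1.56e+04·(0.0121)²/(32·0.00108·543) = 0.1217 m/s.
Check: Re = ρVD/μ = 998·0.1217·0.0121/0.00108 = 1361 < 2300, so the laminar assumption holds.
Q = V·A = 0.1217·(π/4·0.0121²) = 1.4e-05 m³/s = 0.0504 m³/h.

Q ≈ 0.0504 m³/h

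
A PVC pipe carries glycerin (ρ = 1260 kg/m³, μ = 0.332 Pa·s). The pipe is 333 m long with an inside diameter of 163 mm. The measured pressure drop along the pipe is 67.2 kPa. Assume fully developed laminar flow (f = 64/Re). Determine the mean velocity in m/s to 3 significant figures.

V ≈ 0.505 m/s

For laminar flow, f = 64/Re with Re = ρVD/μ, so Darcy-Weisbach reduces to ΔP = 32μLV/D². Solving for V: V = ΔP·D²/(32μL) = 6.72e+04·(0.163)²/(32·0.332·333) = 0.5047 m/s.
Check: Re = ρVD/μ = 1260·0.5047·0.163/0.332 = 312.2 < 2300, so the laminar assumption holds.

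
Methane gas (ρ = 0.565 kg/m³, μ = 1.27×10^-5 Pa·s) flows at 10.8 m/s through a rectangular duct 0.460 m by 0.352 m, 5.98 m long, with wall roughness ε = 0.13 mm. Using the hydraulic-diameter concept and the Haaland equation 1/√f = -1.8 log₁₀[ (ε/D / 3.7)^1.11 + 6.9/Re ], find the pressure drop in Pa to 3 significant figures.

Hydraulic diameter D_h = 4A/P = 4·(0.46·0.352)/(2·(0.46+0.352)) = 0.6477/1.624 = 0.3988 m.
Re = ρVD_h/μ = 0.565·10.8·0.3988/1.27e-05 = 1.916e+05.
ε/D_h = 0.00013/0.3988 = 0.000326; Haaland gives 1/√f = -1.8 log₁₀[3.15e-05+3.6e-05] = 7.507, so f = 0.01775.
ΔP = f(L/D_h)(ρV²/2) = 0.01775·5.98/0.3988·32.95 = 8.768 Pa.

ΔP ≈ 8.77 Pa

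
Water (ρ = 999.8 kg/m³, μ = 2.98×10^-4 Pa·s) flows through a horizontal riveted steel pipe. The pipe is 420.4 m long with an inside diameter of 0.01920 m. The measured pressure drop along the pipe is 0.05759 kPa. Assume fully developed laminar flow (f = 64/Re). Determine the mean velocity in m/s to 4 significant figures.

For laminar flow, f = 64/Re with Re = ρVD/μ, so Darcy-Weisbach reduces to ΔP = 32μLV/D². Solving for V: V = ΔP·D²/(32μL) = 57.59·(0.0192)²/(32·0.000298·420.4) = 0.005296 m/s.
Check: Re = ρVD/μ = 999.8·0.005296·0.0192/0.000298 = 341.1 < 2300, so the laminar assumption holds.

V ≈ 0.005296 m/s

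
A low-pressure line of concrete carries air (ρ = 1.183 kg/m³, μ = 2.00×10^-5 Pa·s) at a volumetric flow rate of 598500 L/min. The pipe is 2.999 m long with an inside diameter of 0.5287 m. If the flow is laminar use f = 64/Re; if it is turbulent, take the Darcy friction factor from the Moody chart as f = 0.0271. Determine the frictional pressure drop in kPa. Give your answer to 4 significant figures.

ΔP ≈ 0.1877 kPa

Q = 598500 L/min = 598500/60000 = 9.975 m³/s.
Cross-sectional area A = πD²/4 = π(0.5287)²/4 = 0.2195 m²; mean velocity V = Q/A = 9.975/0.2195 = 45.44 m/s.
Reynolds number Re = ρVD/μ = 1.183 · 45.44 · 0.5287 / 2e-05 = 1.421e+06.
Re > 4000 → turbulent; use the Moody-chart value f = 0.0271.
Darcy-Weisbach: ΔP = f(L/D)(ρV²/2) = 0.0271·(2.999/0.5287)·(1.183·45.44²/2) = 0.0271·5.672·1221 = 187.7 Pa.
ΔP = 187.7 Pa = 0.1877 kPa.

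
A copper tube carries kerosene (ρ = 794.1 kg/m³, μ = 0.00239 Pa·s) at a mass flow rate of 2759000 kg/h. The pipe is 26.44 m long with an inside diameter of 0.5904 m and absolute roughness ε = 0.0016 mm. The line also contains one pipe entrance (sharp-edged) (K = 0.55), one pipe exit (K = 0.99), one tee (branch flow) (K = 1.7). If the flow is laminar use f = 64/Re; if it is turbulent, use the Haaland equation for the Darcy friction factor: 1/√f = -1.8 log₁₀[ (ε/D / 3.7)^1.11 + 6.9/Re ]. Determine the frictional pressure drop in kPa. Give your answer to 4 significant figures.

ṁ = 2759000 kg/h = 2759000/3600 = 766.4 kg/s.
A = πD²/4 = π(0.5904)²/4 = 0.2738 m²; mean velocity V = ṁ/(ρA) = 766.4/(794.1 · 0.2738) = 3.525 m/s.
Reynolds number Re = ρVD/μ = 794.1 · 3.525 · 0.5904 / 0.00239 = 6.915e+05.
Re > 4000 → turbulent. Relative roughness ε/D = 1.6e-06/0.5904 = 2.71e-06. Haaland: 1/√f = -1.8 log₁₀[(2.71e-06/3.7)^1.11 + 6.9/6.915e+05] = -1.8 log₁₀[1.55e-07 + 9.98e-06] = 8.99, so f = 0.01237.
Total minor-loss coefficient ΣK = 1·0.55 + 1·0.99 + 1·1.7 = 3.24.
ΔP = [f·L/D + ΣK]·(ρV²/2) = [0.01237·26.44/0.5904 + 3.24]·(794.1·3.525²/2) = [0.5541 + 3.24]·4934 = 1.872e+04 Pa.
ΔP = 1.872e+04 Pa = 18.72 kPa.

ΔP ≈ 18.72 kPa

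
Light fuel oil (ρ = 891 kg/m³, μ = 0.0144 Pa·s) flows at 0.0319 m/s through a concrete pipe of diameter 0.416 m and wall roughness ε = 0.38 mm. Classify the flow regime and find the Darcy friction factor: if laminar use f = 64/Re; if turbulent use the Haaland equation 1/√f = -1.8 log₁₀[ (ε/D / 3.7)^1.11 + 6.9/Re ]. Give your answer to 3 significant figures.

Re = ρVD/μ = 891·0.0319·0.416/0.0144 = 821.1.
Re < 2300 → laminar, so f = 64/Re = 0.07794 (roughness is irrelevant in laminar flow).

f ≈ 0.0779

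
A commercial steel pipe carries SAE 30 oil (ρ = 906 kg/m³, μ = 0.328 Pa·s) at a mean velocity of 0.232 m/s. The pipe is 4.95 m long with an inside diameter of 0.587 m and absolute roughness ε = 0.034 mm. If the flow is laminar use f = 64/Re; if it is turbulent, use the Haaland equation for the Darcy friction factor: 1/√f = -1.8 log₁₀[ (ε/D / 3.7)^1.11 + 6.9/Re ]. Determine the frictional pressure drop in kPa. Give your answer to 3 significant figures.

ΔP ≈ 0.0350 kPa

Reynolds number Re = ρVD/μ = 906 · 0.232 · 0.587 / 0.328 = 376.2.
Re < 2300 → laminar flow, so f = 64/Re = 64/376.2 = 0.1701 (the turbulent correlation is not needed).
Darcy-Weisbach: ΔP = f(L/D)(ρV²/2) = 0.1701·(4.95/0.587)·(906·0.232²/2) = 0.1701·8.433·24.38 = 34.98 Pa.
ΔP = 34.98 Pa = 0.0350 kPa.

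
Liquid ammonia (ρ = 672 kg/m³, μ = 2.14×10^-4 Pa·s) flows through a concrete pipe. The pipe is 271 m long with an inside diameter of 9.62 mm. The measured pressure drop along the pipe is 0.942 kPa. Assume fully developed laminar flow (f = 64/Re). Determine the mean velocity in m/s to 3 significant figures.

For laminar flow, f = 64/Re with Re = ρVD/μ, so Darcy-Weisbach reduces to ΔP = 32μLV/D². Solving for V: V = ΔP·D²/(32μL) = 942·(0.00962)²/(32·0.000214·271) = 0.04698 m/s.
Check: Re = ρVD/μ = 672·0.04698·0.00962/0.000214 = 1419 < 2300, so the laminar assumption holds.

V ≈ 0.0470 m/s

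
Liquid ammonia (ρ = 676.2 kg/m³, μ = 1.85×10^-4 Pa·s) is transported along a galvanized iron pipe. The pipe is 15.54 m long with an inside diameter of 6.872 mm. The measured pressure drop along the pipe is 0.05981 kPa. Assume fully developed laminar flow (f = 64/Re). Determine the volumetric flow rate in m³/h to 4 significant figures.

Q ≈ 0.004099 m³/h

For laminar flow, f = 64/Re with Re = ρVD/μ, so Darcy-Weisbach reduces to ΔP = 32μLV/D². Solving for V: V = ΔP·D²/(32μL) = 59.81·(0.006872)²/(32·0.000185·15.54) = 0.0307 m/s.
Check: Re = ρVD/μ = 676.2·0.0307·0.006872/0.000185 = 771.2 < 2300, so the laminar assumption holds.
Q = V·A = 0.0307·(π/4·0.006872²) = 1.139e-06 m³/s = 0.004099 m³/h.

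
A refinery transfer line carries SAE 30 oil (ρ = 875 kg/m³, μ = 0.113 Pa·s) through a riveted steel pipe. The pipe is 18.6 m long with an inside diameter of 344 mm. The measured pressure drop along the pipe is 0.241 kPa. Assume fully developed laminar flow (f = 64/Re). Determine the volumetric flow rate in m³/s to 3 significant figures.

Q ≈ 0.0394 m³/s

For laminar flow, f = 64/Re with Re = ρVD/μ, so Darcy-Weisbach reduces to ΔP = 32μLV/D². Solving for V: V = ΔP·D²/(32μL) = 241·(0.344)²/(32·0.113·18.6) = 0.424 m/s.
Check: Re = ρVD/μ = 875·0.424·0.344/0.113 = 1129 < 2300, so the laminar assumption holds.
Q = V·A = 0.424·(π/4·0.344²) = 0.03941 m³/s = 0.0394 m³/s.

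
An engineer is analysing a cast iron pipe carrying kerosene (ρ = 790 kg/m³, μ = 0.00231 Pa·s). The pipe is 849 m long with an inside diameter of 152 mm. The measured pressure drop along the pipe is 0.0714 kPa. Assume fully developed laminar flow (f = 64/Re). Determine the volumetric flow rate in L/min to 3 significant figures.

Q ≈ 28.6 L/min

For laminar flow, f = 64/Re with Re = ρVD/μ, so Darcy-Weisbach reduces to ΔP = 32μLV/D². Solving for V: V = ΔP·D²/(32μL) = 71.4·(0.152)²/(32·0.00231·849) = 0.02629 m/s.
Check: Re = ρVD/μ = 790·0.02629·0.152/0.00231 = 1366 < 2300, so the laminar assumption holds.
Q = V·A = 0.02629·(π/4·0.152²) = 0.000477 m³/s = 28.6 L/min.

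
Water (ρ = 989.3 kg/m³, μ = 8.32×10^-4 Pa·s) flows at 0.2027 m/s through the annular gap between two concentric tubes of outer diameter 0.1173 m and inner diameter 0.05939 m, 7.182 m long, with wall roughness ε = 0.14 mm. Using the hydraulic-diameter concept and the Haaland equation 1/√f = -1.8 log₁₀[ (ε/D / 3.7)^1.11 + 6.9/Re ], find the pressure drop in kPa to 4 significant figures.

ΔP ≈ 0.08071 kPa

Hydraulic diameter D_h = 4A/P = D_o - D_i = 0.1173 - 0.05939 = 0.05791 m.
Re = ρVD_h/μ = 989.3·0.2027·0.05791/0.000832 = 1.396e+04.
ε/D_h = 0.00014/0.05791 = 0.00242; Haaland gives 1/√f = -1.8 log₁₀[0.000292+0.000494] = 5.588, so f = 0.03202.
ΔP = f(L/D_h)(ρV²/2) = 0.03202·7.182/0.05791·20.32 = 80.71 Pa.
ΔP = 0.08071 kPa.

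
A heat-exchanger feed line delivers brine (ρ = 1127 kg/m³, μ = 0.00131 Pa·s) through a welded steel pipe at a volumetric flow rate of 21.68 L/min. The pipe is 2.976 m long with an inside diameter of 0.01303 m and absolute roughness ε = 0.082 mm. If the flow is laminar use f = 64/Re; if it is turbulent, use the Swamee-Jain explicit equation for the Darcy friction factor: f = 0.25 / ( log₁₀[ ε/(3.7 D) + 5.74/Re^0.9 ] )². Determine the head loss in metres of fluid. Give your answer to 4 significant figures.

Q = 21.68 L/min = 21.68/60000 = 0.0003613 m³/s.
Cross-sectional area A = πD²/4 = π(0.01303)²/4 = 0.0001333 m²; mean velocity V = Q/A = 0.0003613/0.0001333 = 2.71 m/s.
Reynolds number Re = ρVD/μ = 1127 · 2.71 · 0.01303 / 0.00131 = 3.038e+04.
Re > 4000 → turbulent. Relative roughness ε/D = 8.2e-05/0.01303 = 0.00629. Swamee-Jain: f = 0.25/(log₁₀[0.00629/3.7 + 5.74/3.038e+04^0.9])² = 0.25/(log₁₀[0.0017 + 0.00053])² = 0.25/(-2.651)² = 0.03556.
Darcy-Weisbach: ΔP = f(L/D)(ρV²/2) = 0.03556·(2.976/0.01303)·(1127·2.71²/2) = 0.03556·228.4·4138 = 3.361e+04 Pa.
Head loss h_f = ΔP/(ρg) = 3.361e+04/(1127·9.81) = 3.040 m.

h_f ≈ 3.040 m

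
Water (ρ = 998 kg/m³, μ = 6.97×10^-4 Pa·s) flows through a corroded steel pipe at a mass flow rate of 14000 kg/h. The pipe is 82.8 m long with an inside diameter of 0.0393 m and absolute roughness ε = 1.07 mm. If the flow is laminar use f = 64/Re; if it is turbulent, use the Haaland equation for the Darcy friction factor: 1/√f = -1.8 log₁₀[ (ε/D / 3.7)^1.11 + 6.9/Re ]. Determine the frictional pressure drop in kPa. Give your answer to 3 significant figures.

ΔP ≈ 599 kPa

ṁ = 14000 kg/h = 14000/3600 = 3.889 kg/s.
A = πD²/4 = π(0.0393)²/4 = 0.001213 m²; mean velocity V = ṁ/(ρA) = 3.889/(998 · 0.001213) = 3.212 m/s.
Reynolds number Re = ρVD/μ = 998 · 3.212 · 0.0393 / 0.000697 = 1.808e+05.
Re > 4000 → turbulent. Relative roughness ε/D = 0.00107/0.0393 = 0.0272. Haaland: 1/√f = -1.8 log₁₀[(0.0272/3.7)^1.11 + 6.9/1.808e+05] = -1.8 log₁₀[0.00429 + 3.82e-05] = 4.255, so f = 0.05523.
Darcy-Weisbach: ΔP = f(L/D)(ρV²/2) = 0.05523·(82.8/0.0393)·(998·3.212²/2) = 0.05523·2107·5149 = 5.991e+05 Pa.
ΔP = 5.991e+05 Pa = 599 kPa.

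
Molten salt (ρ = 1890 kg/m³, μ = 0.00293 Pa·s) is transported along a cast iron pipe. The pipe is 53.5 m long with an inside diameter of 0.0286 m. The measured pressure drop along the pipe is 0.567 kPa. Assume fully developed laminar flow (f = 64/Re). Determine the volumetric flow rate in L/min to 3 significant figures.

Q ≈ 3.56 L/min

For laminar flow, f = 64/Re with Re = ρVD/μ, so Darcy-Weisbach reduces to ΔP = 32μLV/D². Solving for V: V = ΔP·D²/(32μL) = 567·(0.0286)²/(32·0.00293·53.5) = 0.09246 m/s.
Check: Re = ρVD/μ = 1890·0.09246·0.0286/0.00293 = 1706 < 2300, so the laminar assumption holds.
Q = V·A = 0.09246·(π/4·0.0286²) = 5.94e-05 m³/s = 3.56 L/min.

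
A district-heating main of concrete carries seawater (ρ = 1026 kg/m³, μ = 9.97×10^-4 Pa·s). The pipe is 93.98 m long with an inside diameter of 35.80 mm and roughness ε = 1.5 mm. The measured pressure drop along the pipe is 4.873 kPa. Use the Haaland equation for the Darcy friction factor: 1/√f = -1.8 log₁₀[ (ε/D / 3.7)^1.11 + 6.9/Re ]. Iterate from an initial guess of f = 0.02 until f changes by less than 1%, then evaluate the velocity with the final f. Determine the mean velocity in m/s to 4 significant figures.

Rearranging Darcy-Weisbach: V = √(2·ΔP·D/(f·L·ρ)). With ε/D = 0.0015/0.0358 = 0.0419, iterate starting from f = 0.02:
  f = 0.02 → V = √(2·4873·0.0358/(0.02·93.98·1026)) = 0.4254 m/s; Re = ρVD/μ = 1.567e+04; f → 0.06782
  f = 0.06782 → V = 0.231 m/s; Re = 8510; f → 0.0692
  f = 0.0692 → V = 0.2287 m/s; Re = 8425; f → 0.06923
Converged (Δf/f < 1%). With the final f = 0.06923: V = √(2·4873·0.0358/(0.06923·93.98·1026)) = 0.2286 m/s.

V ≈ 0.2286 m/s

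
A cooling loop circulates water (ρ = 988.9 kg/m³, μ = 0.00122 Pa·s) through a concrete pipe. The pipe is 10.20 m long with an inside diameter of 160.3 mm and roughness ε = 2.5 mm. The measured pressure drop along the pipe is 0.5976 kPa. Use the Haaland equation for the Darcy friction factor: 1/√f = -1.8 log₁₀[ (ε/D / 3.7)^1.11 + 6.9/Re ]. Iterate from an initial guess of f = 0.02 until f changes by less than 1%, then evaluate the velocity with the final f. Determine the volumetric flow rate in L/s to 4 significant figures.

Q ≈ 13.12 L/s

Rearranging Darcy-Weisbach: V = √(2·ΔP·D/(f·L·ρ)). With ε/D = 0.0025/0.1603 = 0.0156, iterate starting from f = 0.02:
  f = 0.02 → V = √(2·597.6·0.1603/(0.02·10.2·988.9)) = 0.9745 m/s; Re = ρVD/μ = 1.266e+05; f → 0.04475
  f = 0.04475 → V = 0.6515 m/s; Re = 8.466e+04; f → 0.04491
Converged (Δf/f < 1%). With the final f = 0.04491: V = √(2·597.6·0.1603/(0.04491·10.2·988.9)) = 0.6503 m/s.
Q = V·A = 0.6503·(π/4·0.1603²) = 0.01312 m³/s = 13.12 L/s.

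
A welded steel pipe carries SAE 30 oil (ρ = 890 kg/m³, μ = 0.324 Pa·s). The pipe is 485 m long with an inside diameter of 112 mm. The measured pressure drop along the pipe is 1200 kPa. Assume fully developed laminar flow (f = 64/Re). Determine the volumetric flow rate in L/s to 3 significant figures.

Q ≈ 29.5 L/s

For laminar flow, f = 64/Re with Re = ρVD/μ, so Darcy-Weisbach reduces to ΔP = 32μLV/D². Solving for V: V = ΔP·D²/(32μL) = 1.2e+06·(0.112)²/(32·0.324·485) = 2.994 m/s.
Check: Re = ρVD/μ = 890·2.994·0.112/0.324 = 921 < 2300, so the laminar assumption holds.
Q = V·A = 2.994·(π/4·0.112²) = 0.02949 m³/s = 29.5 L/s.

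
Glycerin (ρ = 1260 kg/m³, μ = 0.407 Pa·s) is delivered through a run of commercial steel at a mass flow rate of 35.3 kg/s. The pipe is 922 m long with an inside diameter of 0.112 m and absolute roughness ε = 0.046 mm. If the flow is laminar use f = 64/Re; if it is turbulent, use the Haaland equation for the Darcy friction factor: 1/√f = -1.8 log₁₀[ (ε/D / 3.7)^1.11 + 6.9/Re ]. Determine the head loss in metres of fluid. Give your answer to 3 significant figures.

h_f ≈ 220 m

A = πD²/4 = π(0.112)²/4 = 0.009852 m²; mean velocity V = ṁ/(ρA) = 35.3/(1260 · 0.009852) = 2.844 m/s.
Reynolds number Re = ρVD/μ = 1260 · 2.844 · 0.112 / 0.407 = 986.
Re < 2300 → laminar flow, so f = 64/Re = 64/986 = 0.06491 (the turbulent correlation is not needed).
Darcy-Weisbach: ΔP = f(L/D)(ρV²/2) = 0.06491·(922/0.112)·(1260·2.844²/2) = 0.06491·8232·5094 = 2.722e+06 Pa.
Head loss h_f = ΔP/(ρg) = 2.722e+06/(1260·9.81) = 220 m.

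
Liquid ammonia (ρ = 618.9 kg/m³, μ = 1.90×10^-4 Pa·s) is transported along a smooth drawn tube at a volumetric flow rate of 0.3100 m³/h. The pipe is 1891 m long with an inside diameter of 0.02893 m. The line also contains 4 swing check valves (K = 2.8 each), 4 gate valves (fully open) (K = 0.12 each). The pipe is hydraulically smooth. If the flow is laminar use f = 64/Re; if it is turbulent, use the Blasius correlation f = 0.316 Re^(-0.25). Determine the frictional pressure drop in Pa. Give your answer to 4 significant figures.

ΔP ≈ 10470 Pa

Q = 0.3100 m³/h = 0.3100/3600 = 8.611e-05 m³/s.
Cross-sectional area A = πD²/4 = π(0.02893)²/4 = 0.0006573 m²; mean velocity V = Q/A = 8.611e-05/0.0006573 = 0.131 m/s.
Reynolds number Re = ρVD/μ = 618.9 · 0.131 · 0.02893 / 0.00019 = 1.234e+04.
Re > 4000 → turbulent. Smooth-pipe (Blasius): f = 0.316 Re^(-0.25) = 0.316/(1.234e+04)^0.25 = 0.02998.
Total minor-loss coefficient ΣK = 4·2.8 + 4·0.12 = 11.7.
ΔP = [f·L/D + ΣK]·(ρV²/2) = [0.02998·1891/0.02893 + 11.7]·(618.9·0.131²/2) = [1960 + 11.7]·5.31 = 1.047e+04 Pa.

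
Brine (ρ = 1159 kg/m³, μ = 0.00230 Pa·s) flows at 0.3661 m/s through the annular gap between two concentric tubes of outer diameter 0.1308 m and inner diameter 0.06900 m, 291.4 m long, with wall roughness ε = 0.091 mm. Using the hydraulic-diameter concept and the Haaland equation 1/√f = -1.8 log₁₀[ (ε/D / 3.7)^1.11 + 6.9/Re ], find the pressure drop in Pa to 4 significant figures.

Hydraulic diameter D_h = 4A/P = D_o - D_i = 0.1308 - 0.069 = 0.0618 m.
Re = ρVD_h/μ = 1159·0.3661·0.0618/0.0023 = 1.14e+04.
ε/D_h = 9.1e-05/0.0618 = 0.00147; Haaland gives 1/√f = -1.8 log₁₀[0.000168+0.000605] = 5.601, so f = 0.03188.
ΔP = f(L/D_h)(ρV²/2) = 0.03188·291.4/0.0618·77.67 = 1.167e+04 Pa.

ΔP ≈ 11670 Pa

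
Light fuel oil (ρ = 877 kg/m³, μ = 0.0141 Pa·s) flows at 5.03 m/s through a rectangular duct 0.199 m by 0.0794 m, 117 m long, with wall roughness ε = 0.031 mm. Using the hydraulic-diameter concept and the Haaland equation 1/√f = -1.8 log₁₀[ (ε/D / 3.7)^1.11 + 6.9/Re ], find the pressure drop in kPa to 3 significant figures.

Hydraulic diameter D_h = 4A/P = 4·(0.199·0.0794)/(2·(0.199+0.0794)) = 0.0632/0.5568 = 0.1135 m.
Re = ρVD_h/μ = 877·5.03·0.1135/0.0141 = 3.551e+04.
ε/D_h = 3.1e-05/0.1135 = 0.000273; Haaland gives 1/√f = -1.8 log₁₀[2.59e-05+0.000194] = 6.583, so f = 0.02308.
ΔP = f(L/D_h)(ρV²/2) = 0.02308·117/0.1135·1.109e+04 = 2.639e+05 Pa.
ΔP = 264 kPa.

ΔP ≈ 264 kPa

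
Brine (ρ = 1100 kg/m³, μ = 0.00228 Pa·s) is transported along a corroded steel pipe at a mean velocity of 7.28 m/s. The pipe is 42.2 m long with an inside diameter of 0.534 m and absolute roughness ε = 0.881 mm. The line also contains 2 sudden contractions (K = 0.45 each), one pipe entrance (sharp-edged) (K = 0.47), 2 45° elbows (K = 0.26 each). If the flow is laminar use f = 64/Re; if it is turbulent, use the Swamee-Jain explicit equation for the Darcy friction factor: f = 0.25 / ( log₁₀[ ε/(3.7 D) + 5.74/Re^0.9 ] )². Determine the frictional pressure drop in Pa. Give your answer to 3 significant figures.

ΔP ≈ 107000 Pa

Reynolds number Re = ρVD/μ = 1100 · 7.28 · 0.534 / 0.00228 = 1.876e+06.
Re > 4000 → turbulent. Relative roughness ε/D = 0.000881/0.534 = 0.00165. Swamee-Jain: f = 0.25/(log₁₀[0.00165/3.7 + 5.74/1.876e+06^0.9])² = 0.25/(log₁₀[0.000446 + 1.3e-05])² = 0.25/(-3.338)² = 0.02243.
Total minor-loss coefficient ΣK = 2·0.45 + 1·0.47 + 2·0.26 = 1.89.
ΔP = [f·L/D + ΣK]·(ρV²/2) = [0.02243·42.2/0.534 + 1.89]·(1100·7.28²/2) = [1.773 + 1.89]·2.915e+04 = 1.068e+05 Pa.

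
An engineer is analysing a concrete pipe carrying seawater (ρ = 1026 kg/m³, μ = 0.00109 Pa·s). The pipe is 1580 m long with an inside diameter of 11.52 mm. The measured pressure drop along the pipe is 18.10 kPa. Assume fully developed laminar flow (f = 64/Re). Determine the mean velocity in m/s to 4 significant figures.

V ≈ 0.04359 m/s

For laminar flow, f = 64/Re with Re = ρVD/μ, so Darcy-Weisbach reduces to ΔP = 32μLV/D². Solving for V: V = ΔP·D²/(32μL) = 1.81e+04·(0.01152)²/(32·0.00109·1580) = 0.04359 m/s.
Check: Re = ρVD/μ = 1026·0.04359·0.01152/0.00109 = 472.6 < 2300, so the laminar assumption holds.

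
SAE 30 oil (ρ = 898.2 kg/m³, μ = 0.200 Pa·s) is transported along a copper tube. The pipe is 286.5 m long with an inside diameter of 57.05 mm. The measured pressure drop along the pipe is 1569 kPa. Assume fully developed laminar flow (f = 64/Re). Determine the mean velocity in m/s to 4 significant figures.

V ≈ 2.785 m/s

For laminar flow, f = 64/Re with Re = ρVD/μ, so Darcy-Weisbach reduces to ΔP = 32μLV/D². Solving for V: V = ΔP·D²/(32μL) = 1.569e+06·(0.05705)²/(32·0.2·286.5) = 2.785 m/s.
Check: Re = ρVD/μ = 898.2·2.785·0.05705/0.2 = 713.6 < 2300, so the laminar assumption holds.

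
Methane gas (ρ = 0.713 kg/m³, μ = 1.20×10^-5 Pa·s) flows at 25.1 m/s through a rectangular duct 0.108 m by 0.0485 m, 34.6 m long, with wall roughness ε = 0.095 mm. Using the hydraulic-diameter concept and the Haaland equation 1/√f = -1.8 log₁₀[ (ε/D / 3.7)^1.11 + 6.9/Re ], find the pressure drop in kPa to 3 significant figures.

Hydraulic diameter D_h = 4A/P = 4·(0.108·0.0485)/(2·(0.108+0.0485)) = 0.02095/0.313 = 0.06694 m.
Re = ρVD_h/μ = 0.713·25.1·0.06694/1.2e-05 = 9.983e+04.
ε/D_h = 9.5e-05/0.06694 = 0.00142; Haaland gives 1/√f = -1.8 log₁₀[0.000161+6.91e-05] = 6.547, so f = 0.02333.
ΔP = f(L/D_h)(ρV²/2) = 0.02333·34.6/0.06694·224.6 = 2708 Pa.
ΔP = 2.71 kPa.

ΔP ≈ 2.71 kPa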